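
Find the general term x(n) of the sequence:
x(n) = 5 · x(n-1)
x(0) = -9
Pure geometric recurrence with ratio 5.
By induction x(n) = x(0) · (5)^n = - 9 \cdot 5^{n}.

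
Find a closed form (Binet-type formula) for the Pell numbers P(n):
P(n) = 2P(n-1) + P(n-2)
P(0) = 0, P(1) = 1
This is the Pell sequence.
Characteristic equation: x² - 2x - 1 = 0; roots r₁ = 1 + \sqrt{2}, r₂ = 1 - \sqrt{2}.
General: P(n) = A·r₁^n + B·r₂^n. Solving with P(0)=0, P(1)=1 gives A = \frac{\sqrt{2}}{4}, B = - \frac{\sqrt{2}}{4}.
So P(n) = \frac{\sqrt{2} \left(- \left(1 - \sqrt{2}\right)^{n} + \left(1 + \sqrt{2}\right)^{n}\right)}{4}.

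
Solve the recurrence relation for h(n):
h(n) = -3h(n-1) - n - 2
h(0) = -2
First-order linear with linear forcing.
Homogeneous solution: h_h(n) = A·(-3)^n.
Try particular h_p(n) = pn + q. Substituting:
  pn + q = -3(p(n-1) + q) - n - 2.
Matching the n-coefficient: p = -3p - 1 ⇒ p = - \frac{1}{4}.
Matching constants: q = 3p - 3q - 2 ⇒ q = - \frac{11}{16}.
General: h(n) = A·(-3)^n - \frac{n}{4} - \frac{11}{16}.
Apply h(0) = -2: A - \frac{11}{16} = -2 ⇒ A = - \frac{21}{16}.
So h(n) = - \frac{21 \left(-3\right)^{n}}{16} - \frac{n}{4} - \frac{11}{16}.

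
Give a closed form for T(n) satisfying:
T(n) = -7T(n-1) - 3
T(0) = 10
First-order linear non-homogeneous.
Homogeneous solution: T_h(n) = A·(-7)^n.
Try constant particular solution T_p = K: K = -7K - 3 ⇒ K = - \frac{3}{8}.
General: T(n) = A·(-7)^n - \frac{3}{8}.
Apply T(0) = 10: A - \frac{3}{8} = 10 ⇒ A = \frac{83}{8}.
So T(n) = \frac{83 \left(-7\right)^{n}}{8} - \frac{3}{8}.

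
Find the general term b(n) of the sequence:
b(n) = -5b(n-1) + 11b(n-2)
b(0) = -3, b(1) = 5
Characteristic equation: x² + 5x - 11 = 0.
Discriminant Δ = (-5)² + 4·(11) = 69.
Roots r₁,₂ = (-5 ± √69)/2, so r₁ = - \frac{5}{2} + \frac{\sqrt{69}}{2}, r₂ = - \frac{\sqrt{69}}{2} - \frac{5}{2}.
General solution: b(n) = A·r₁^n + B·r₂^n.
From the initial conditions, A + B = -3 and r₁A + r₂B = 5.
Since r₁ - r₂ = √69: A = (5 - (-3)r₂)/√69 = - \frac{3}{2} - \frac{5 \sqrt{69}}{138}, and B = -3 - A = - \frac{3}{2} + \frac{5 \sqrt{69}}{138}.
So b(n) = \left(- \frac{3}{2} - \frac{5 \sqrt{69}}{138}\right)\left(- \frac{5}{2} + \frac{\sqrt{69}}{2}\right)^n + \left(- \frac{3}{2} + \frac{5 \sqrt{69}}{138}\right)\left(- \frac{\sqrt{69}}{2} - \frac{5}{2}\right)^n.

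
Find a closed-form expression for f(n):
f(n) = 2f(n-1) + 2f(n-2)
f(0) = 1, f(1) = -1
Characteristic equation: x² - 2x - 2 = 0.
Discriminant Δ = (2)² + 4·(2) = 12.
Roots r₁,₂ = (2 ± √12)/2, so r₁ = 1 + \sqrt{3}, r₂ = 1 - \sqrt{3}.
General solution: f(n) = A·r₁^n + B·r₂^n.
From the initial conditions, A + B = 1 and r₁A + r₂B = -1.
Since r₁ - r₂ = √12: A = (-1 - (1)r₂)/√12 = \frac{1}{2} - \frac{\sqrt{3}}{3}, and B = 1 - A = \frac{1}{2} + \frac{\sqrt{3}}{3}.
So f(n) = \left(\frac{1}{2} - \frac{\sqrt{3}}{3}\right)\left(1 + \sqrt{3}\right)^n + \left(\frac{1}{2} + \frac{\sqrt{3}}{3}\right)\left(1 - \sqrt{3}\right)^n.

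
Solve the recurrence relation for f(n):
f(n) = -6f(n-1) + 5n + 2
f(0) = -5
First-order linear with linear forcing.
Homogeneous solution: f_h(n) = A·(-6)^n.
Try particular f_p(n) = pn + q. Substituting:
  pn + q = -6(p(n-1) + q) + 5n + 2.
Matching the n-coefficient: p = -6p + 5 ⇒ p = \frac{5}{7}.
Matching constants: q = 6p - 6q + 2 ⇒ q = \frac{44}{49}.
General: f(n) = A·(-6)^n + \frac{5 n}{7} + \frac{44}{49}.
Apply f(0) = -5: A + \frac{44}{49} = -5 ⇒ A = - \frac{289}{49}.
So f(n) = - \frac{289 \left(-6\right)^{n}}{49} + \frac{5 n}{7} + \frac{44}{49}.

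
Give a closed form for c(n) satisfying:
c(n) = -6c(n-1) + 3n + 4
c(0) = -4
First-order linear with linear forcing.
Homogeneous solution: c_h(n) = A·(-6)^n.
Try particular c_p(n) = pn + q. Substituting:
  pn + q = -6(p(n-1) + q) + 3n + 4.
Matching the n-coefficient: p = -6p + 3 ⇒ p = \frac{3}{7}.
Matching constants: q = 6p - 6q + 4 ⇒ q = \frac{46}{49}.
General: c(n) = A·(-6)^n + \frac{3 n}{7} + \frac{46}{49}.
Apply c(0) = -4: A + \frac{46}{49} = -4 ⇒ A = - \frac{242}{49}.
So c(n) = - \frac{242 \left(-6\right)^{n}}{49} + \frac{3 n}{7} + \frac{46}{49}.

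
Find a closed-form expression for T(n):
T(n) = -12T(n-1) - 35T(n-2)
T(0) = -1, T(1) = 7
Characteristic equation: x² + 12x + 35 = 0, which factors as (x - (-7))(x - (-5)) = 0.
Roots r₁ = -7, r₂ = -5 (distinct).
General solution: T(n) = A·(-7)^n + B·(-5)^n.
From T(0) = -1: A + B = -1.
From T(1) = 7: -7A - 5B = 7.
Solving: A = -1, B = 0.
So T(n) = - \left(-7\right)^{n}.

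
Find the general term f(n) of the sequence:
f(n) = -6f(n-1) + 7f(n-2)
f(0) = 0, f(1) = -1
Characteristic equation: x² + 6x - 7 = 0, which factors as (x - (1))(x - (-7)) = 0.
Roots r₁ = 1, r₂ = -7 (distinct).
General solution: f(n) = A·(1)^n + B·(-7)^n.
From f(0) = 0: A + B = 0.
From f(1) = -1: A - 7B = -1.
Solving: A = - \frac{1}{8}, B = \frac{1}{8}.
So f(n) = \frac{\left(-7\right)^{n}}{8} - \frac{1}{8}.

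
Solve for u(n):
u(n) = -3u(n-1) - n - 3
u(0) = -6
First-order linear with linear forcing.
Homogeneous solution: u_h(n) = A·(-3)^n.
Try particular u_p(n) = pn + q. Substituting:
  pn + q = -3(p(n-1) + q) - n - 3.
Matching the n-coefficient: p = -3p - 1 ⇒ p = - \frac{1}{4}.
Matching constants: q = 3p - 3q - 3 ⇒ q = - \frac{15}{16}.
General: u(n) = A·(-3)^n - \frac{n}{4} - \frac{15}{16}.
Apply u(0) = -6: A - \frac{15}{16} = -6 ⇒ A = - \frac{81}{16}.
So u(n) = - \frac{81 \left(-3\right)^{n}}{16} - \frac{n}{4} - \frac{15}{16}.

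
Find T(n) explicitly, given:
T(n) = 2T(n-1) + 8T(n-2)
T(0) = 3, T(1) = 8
Characteristic equation: x² - 2x - 8 = 0, which factors as (x - (-2))(x - (4)) = 0.
Roots r₁ = -2, r₂ = 4 (distinct).
General solution: T(n) = A·(-2)^n + B·(4)^n.
From T(0) = 3: A + B = 3.
From T(1) = 8: -2A + 4B = 8.
Solving: A = \frac{2}{3}, B = \frac{7}{3}.
So T(n) = \frac{2 \left(-2\right)^{n}}{3} + \frac{7 \cdot 4^{n}}{3}.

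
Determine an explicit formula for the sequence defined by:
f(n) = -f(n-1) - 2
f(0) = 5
First-order linear non-homogeneous.
Homogeneous solution: f_h(n) = A·(-1)^n.
Try constant particular solution f_p = K: K = -K - 2 ⇒ K = -1.
General: f(n) = A·(-1)^n - 1.
Apply f(0) = 5: A - 1 = 5 ⇒ A = 6.
So f(n) = 6 \left(-1\right)^{n} - 1.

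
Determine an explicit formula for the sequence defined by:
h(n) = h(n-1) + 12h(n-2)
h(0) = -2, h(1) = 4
Characteristic equation: x² - x - 12 = 0, which factors as (x - (-3))(x - (4)) = 0.
Roots r₁ = -3, r₂ = 4 (distinct).
General solution: h(n) = A·(-3)^n + B·(4)^n.
From h(0) = -2: A + B = -2.
From h(1) = 4: -3A + 4B = 4.
Solving: A = - \frac{12}{7}, B = - \frac{2}{7}.
So h(n) = - \frac{12 \left(-3\right)^{n}}{7} - \frac{2 \cdot 4^{n}}{7}.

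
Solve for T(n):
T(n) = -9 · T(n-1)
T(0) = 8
Pure geometric recurrence with ratio -9.
By induction T(n) = T(0) · (-9)^n = 8 \left(-9\right)^{n}.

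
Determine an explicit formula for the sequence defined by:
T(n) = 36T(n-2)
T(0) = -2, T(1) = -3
Characteristic equation: x² - 36 = 0, which factors as (x - (-6))(x - (6)) = 0.
Roots r₁ = -6, r₂ = 6 (distinct).
General solution: T(n) = A·(-6)^n + B·(6)^n.
From T(0) = -2: A + B = -2.
From T(1) = -3: -6A + 6B = -3.
Solving: A = - \frac{3}{4}, B = - \frac{5}{4}.
So T(n) = - \frac{3 \left(-6\right)^{n}}{4} - \frac{5 \cdot 6^{n}}{4}.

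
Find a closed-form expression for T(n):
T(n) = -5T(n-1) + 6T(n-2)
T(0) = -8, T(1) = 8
Characteristic equation: x² + 5x - 6 = 0, which factors as (x - (-6))(x - (1)) = 0.
Roots r₁ = -6, r₂ = 1 (distinct).
General solution: T(n) = A·(-6)^n + B·(1)^n.
From T(0) = -8: A + B = -8.
From T(1) = 8: -6A + B = 8.
Solving: A = - \frac{16}{7}, B = - \frac{40}{7}.
So T(n) = - \frac{16 \left(-6\right)^{n}}{7} - \frac{40}{7}.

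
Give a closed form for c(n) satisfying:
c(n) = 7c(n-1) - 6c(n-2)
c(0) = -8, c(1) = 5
Characteristic equation: x² - 7x + 6 = 0, which factors as (x - (1))(x - (6)) = 0.
Roots r₁ = 1, r₂ = 6 (distinct).
General solution: c(n) = A·(1)^n + B·(6)^n.
From c(0) = -8: A + B = -8.
From c(1) = 5: A + 6B = 5.
Solving: A = - \frac{53}{5}, B = \frac{13}{5}.
So c(n) = \frac{13 \cdot 6^{n}}{5} - \frac{53}{5}.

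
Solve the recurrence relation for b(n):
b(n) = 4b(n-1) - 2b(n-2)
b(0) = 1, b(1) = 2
Characteristic equation: x² - 4x + 2 = 0.
Discriminant Δ = (4)² + 4·(-2) = 8.
Roots r₁,₂ = (4 ± √8)/2, so r₁ = \sqrt{2} + 2, r₂ = 2 - \sqrt{2}.
General solution: b(n) = A·r₁^n + B·r₂^n.
From the initial conditions, A + B = 1 and r₁A + r₂B = 2.
Since r₁ - r₂ = √8: A = (2 - (1)r₂)/√8 = \frac{1}{2}, and B = 1 - A = \frac{1}{2}.
So b(n) = \left(\frac{1}{2}\right)\left(\sqrt{2} + 2\right)^n + \left(\frac{1}{2}\right)\left(2 - \sqrt{2}\right)^n.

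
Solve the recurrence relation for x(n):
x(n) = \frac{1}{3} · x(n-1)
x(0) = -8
Pure geometric recurrence with ratio \frac{1}{3}.
By induction x(n) = x(0) · (\frac{1}{3})^n = - 8 \cdot 3^{- n}.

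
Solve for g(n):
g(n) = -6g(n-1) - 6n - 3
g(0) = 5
First-order linear with linear forcing.
Homogeneous solution: g_h(n) = A·(-6)^n.
Try particular g_p(n) = pn + q. Substituting:
  pn + q = -6(p(n-1) + q) - 6n - 3.
Matching the n-coefficient: p = -6p - 6 ⇒ p = - \frac{6}{7}.
Matching constants: q = 6p - 6q - 3 ⇒ q = - \frac{57}{49}.
General: g(n) = A·(-6)^n - \frac{6 n}{7} - \frac{57}{49}.
Apply g(0) = 5: A - \frac{57}{49} = 5 ⇒ A = \frac{302}{49}.
So g(n) = \frac{302 \left(-6\right)^{n}}{49} - \frac{6 n}{7} - \frac{57}{49}.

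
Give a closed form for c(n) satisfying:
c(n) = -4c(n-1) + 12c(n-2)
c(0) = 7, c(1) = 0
Characteristic equation: x² + 4x - 12 = 0, which factors as (x - (-6))(x - (2)) = 0.
Roots r₁ = -6, r₂ = 2 (distinct).
General solution: c(n) = A·(-6)^n + B·(2)^n.
From c(0) = 7: A + B = 7.
From c(1) = 0: -6A + 2B = 0.
Solving: A = \frac{7}{4}, B = \frac{21}{4}.
So c(n) = \frac{7 \left(-6\right)^{n}}{4} + \frac{21 \cdot 2^{n}}{4}.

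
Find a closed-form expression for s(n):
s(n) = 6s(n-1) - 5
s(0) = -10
First-order linear non-homogeneous.
Homogeneous solution: s_h(n) = A·(6)^n.
Try constant particular solution s_p = K: K = 6K - 5 ⇒ K = 1.
General: s(n) = A·(6)^n + 1.
Apply s(0) = -10: A + 1 = -10 ⇒ A = -11.
So s(n) = 1 - 11 \cdot 6^{n}.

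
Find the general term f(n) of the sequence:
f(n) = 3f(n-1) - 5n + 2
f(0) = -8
First-order linear with linear forcing.
Homogeneous solution: f_h(n) = A·(3)^n.
Try particular f_p(n) = pn + q. Substituting:
  pn + q = 3(p(n-1) + q) - 5n + 2.
Matching the n-coefficient: p = 3p - 5 ⇒ p = \frac{5}{2}.
Matching constants: q = -3p + 3q + 2 ⇒ q = \frac{11}{4}.
General: f(n) = A·(3)^n + \frac{5 n}{2} + \frac{11}{4}.
Apply f(0) = -8: A + \frac{11}{4} = -8 ⇒ A = - \frac{43}{4}.
So f(n) = - \frac{43 \cdot 3^{n}}{4} + \frac{5 n}{2} + \frac{11}{4}.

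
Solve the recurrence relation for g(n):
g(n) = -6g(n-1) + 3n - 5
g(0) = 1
First-order linear with linear forcing.
Homogeneous solution: g_h(n) = A·(-6)^n.
Try particular g_p(n) = pn + q. Substituting:
  pn + q = -6(p(n-1) + q) + 3n - 5.
Matching the n-coefficient: p = -6p + 3 ⇒ p = \frac{3}{7}.
Matching constants: q = 6p - 6q - 5 ⇒ q = - \frac{17}{49}.
General: g(n) = A·(-6)^n + \frac{3 n}{7} - \frac{17}{49}.
Apply g(0) = 1: A - \frac{17}{49} = 1 ⇒ A = \frac{66}{49}.
So g(n) = \frac{66 \left(-6\right)^{n}}{49} + \frac{3 n}{7} - \frac{17}{49}.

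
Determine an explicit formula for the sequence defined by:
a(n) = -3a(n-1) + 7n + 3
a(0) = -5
First-order linear with linear forcing.
Homogeneous solution: a_h(n) = A·(-3)^n.
Try particular a_p(n) = pn + q. Substituting:
  pn + q = -3(p(n-1) + q) + 7n + 3.
Matching the n-coefficient: p = -3p + 7 ⇒ p = \frac{7}{4}.
Matching constants: q = 3p - 3q + 3 ⇒ q = \frac{33}{16}.
General: a(n) = A·(-3)^n + \frac{7 n}{4} + \frac{33}{16}.
Apply a(0) = -5: A + \frac{33}{16} = -5 ⇒ A = - \frac{113}{16}.
So a(n) = - \frac{113 \left(-3\right)^{n}}{16} + \frac{7 n}{4} + \frac{33}{16}.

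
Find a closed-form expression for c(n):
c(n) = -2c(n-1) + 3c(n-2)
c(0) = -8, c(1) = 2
Characteristic equation: x² + 2x - 3 = 0, which factors as (x - (1))(x - (-3)) = 0.
Roots r₁ = 1, r₂ = -3 (distinct).
General solution: c(n) = A·(1)^n + B·(-3)^n.
From c(0) = -8: A + B = -8.
From c(1) = 2: A - 3B = 2.
Solving: A = - \frac{11}{2}, B = - \frac{5}{2}.
So c(n) = - \frac{5 \left(-3\right)^{n}}{2} - \frac{11}{2}.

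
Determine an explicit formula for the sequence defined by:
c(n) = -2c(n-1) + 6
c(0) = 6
First-order linear non-homogeneous.
Homogeneous solution: c_h(n) = A·(-2)^n.
Try constant particular solution c_p = K: K = -2K + 6 ⇒ K = 2.
General: c(n) = A·(-2)^n + 2.
Apply c(0) = 6: A + 2 = 6 ⇒ A = 4.
So c(n) = 4 \left(-2\right)^{n} + 2.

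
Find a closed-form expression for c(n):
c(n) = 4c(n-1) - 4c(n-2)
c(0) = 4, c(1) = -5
Characteristic equation: x² - 4x + 4 = 0, which is (x - (2))².
Repeated root r = 2.
General solution: c(n) = (A + Bn)·(2)^n.
From c(0) = 4: A = 4.
From c(1) = -5: (A + B)·(2) = -5 ⇒ B = - \frac{13}{2}.
So c(n) = \left(4 - \frac{13 n}{2}\right) \cdot (2)^n.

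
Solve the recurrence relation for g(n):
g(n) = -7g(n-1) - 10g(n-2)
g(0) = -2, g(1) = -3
Characteristic equation: x² + 7x + 10 = 0, which factors as (x - (-5))(x - (-2)) = 0.
Roots r₁ = -5, r₂ = -2 (distinct).
General solution: g(n) = A·(-5)^n + B·(-2)^n.
From g(0) = -2: A + B = -2.
From g(1) = -3: -5A - 2B = -3.
Solving: A = \frac{7}{3}, B = - \frac{13}{3}.
So g(n) = - \frac{13 \left(-2\right)^{n}}{3} + \frac{7 \left(-5\right)^{n}}{3}.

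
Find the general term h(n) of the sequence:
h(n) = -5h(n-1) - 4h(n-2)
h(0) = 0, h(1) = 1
Characteristic equation: x² + 5x + 4 = 0, which factors as (x - (-1))(x - (-4)) = 0.
Roots r₁ = -1, r₂ = -4 (distinct).
General solution: h(n) = A·(-1)^n + B·(-4)^n.
From h(0) = 0: A + B = 0.
From h(1) = 1: -A - 4B = 1.
Solving: A = \frac{1}{3}, B = - \frac{1}{3}.
So h(n) = \frac{\left(-1\right)^{n}}{3} - \frac{\left(-4\right)^{n}}{3}.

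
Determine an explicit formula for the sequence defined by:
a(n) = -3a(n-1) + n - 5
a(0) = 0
First-order linear with linear forcing.
Homogeneous solution: a_h(n) = A·(-3)^n.
Try particular a_p(n) = pn + q. Substituting:
  pn + q = -3(p(n-1) + q) + n - 5.
Matching the n-coefficient: p = -3p + 1 ⇒ p = \frac{1}{4}.
Matching constants: q = 3p - 3q - 5 ⇒ q = - \frac{17}{16}.
General: a(n) = A·(-3)^n + \frac{n}{4} - \frac{17}{16}.
Apply a(0) = 0: A - \frac{17}{16} = 0 ⇒ A = \frac{17}{16}.
So a(n) = \frac{17 \left(-3\right)^{n}}{16} + \frac{n}{4} - \frac{17}{16}.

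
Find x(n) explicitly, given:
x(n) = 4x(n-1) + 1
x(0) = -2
First-order linear non-homogeneous.
Homogeneous solution: x_h(n) = A·(4)^n.
Try constant particular solution x_p = K: K = 4K + 1 ⇒ K = - \frac{1}{3}.
General: x(n) = A·(4)^n - \frac{1}{3}.
Apply x(0) = -2: A - \frac{1}{3} = -2 ⇒ A = - \frac{5}{3}.
So x(n) = - \frac{5 \cdot 4^{n}}{3} - \frac{1}{3}.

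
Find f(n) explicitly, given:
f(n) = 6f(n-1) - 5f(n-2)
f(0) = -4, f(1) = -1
Characteristic equation: x² - 6x + 5 = 0, which factors as (x - (1))(x - (5)) = 0.
Roots r₁ = 1, r₂ = 5 (distinct).
General solution: f(n) = A·(1)^n + B·(5)^n.
From f(0) = -4: A + B = -4.
From f(1) = -1: A + 5B = -1.
Solving: A = - \frac{19}{4}, B = \frac{3}{4}.
So f(n) = \frac{3 \cdot 5^{n}}{4} - \frac{19}{4}.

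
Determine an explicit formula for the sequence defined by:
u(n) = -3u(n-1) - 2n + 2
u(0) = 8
First-order linear with linear forcing.
Homogeneous solution: u_h(n) = A·(-3)^n.
Try particular u_p(n) = pn + q. Substituting:
  pn + q = -3(p(n-1) + q) - 2n + 2.
Matching the n-coefficient: p = -3p - 2 ⇒ p = - \frac{1}{2}.
Matching constants: q = 3p - 3q + 2 ⇒ q = \frac{1}{8}.
General: u(n) = A·(-3)^n - \frac{n}{2} + \frac{1}{8}.
Apply u(0) = 8: A + \frac{1}{8} = 8 ⇒ A = \frac{63}{8}.
So u(n) = \frac{63 \left(-3\right)^{n}}{8} - \frac{n}{2} + \frac{1}{8}.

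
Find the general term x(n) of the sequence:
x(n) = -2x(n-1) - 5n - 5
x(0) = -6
First-order linear with linear forcing.
Homogeneous solution: x_h(n) = A·(-2)^n.
Try particular x_p(n) = pn + q. Substituting:
  pn + q = -2(p(n-1) + q) - 5n - 5.
Matching the n-coefficient: p = -2p - 5 ⇒ p = - \frac{5}{3}.
Matching constants: q = 2p - 2q - 5 ⇒ q = - \frac{25}{9}.
General: x(n) = A·(-2)^n - \frac{5 n}{3} - \frac{25}{9}.
Apply x(0) = -6: A - \frac{25}{9} = -6 ⇒ A = - \frac{29}{9}.
So x(n) = - \frac{29 \left(-2\right)^{n}}{9} - \frac{5 n}{3} - \frac{25}{9}.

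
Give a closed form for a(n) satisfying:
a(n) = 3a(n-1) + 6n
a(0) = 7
First-order linear with linear forcing.
Homogeneous solution: a_h(n) = A·(3)^n.
Try particular a_p(n) = pn + q. Substituting:
  pn + q = 3(p(n-1) + q) + 6n.
Matching the n-coefficient: p = 3p + 6 ⇒ p = -3.
Matching constants: q = -3p + 3q ⇒ q = - \frac{9}{2}.
General: a(n) = A·(3)^n - 3 n - \frac{9}{2}.
Apply a(0) = 7: A - \frac{9}{2} = 7 ⇒ A = \frac{23}{2}.
So a(n) = \frac{23 \cdot 3^{n}}{2} - 3 n - \frac{9}{2}.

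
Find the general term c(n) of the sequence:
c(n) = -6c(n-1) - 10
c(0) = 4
First-order linear non-homogeneous.
Homogeneous solution: c_h(n) = A·(-6)^n.
Try constant particular solution c_p = K: K = -6K - 10 ⇒ K = - \frac{10}{7}.
General: c(n) = A·(-6)^n - \frac{10}{7}.
Apply c(0) = 4: A - \frac{10}{7} = 4 ⇒ A = \frac{38}{7}.
So c(n) = \frac{38 \left(-6\right)^{n}}{7} - \frac{10}{7}.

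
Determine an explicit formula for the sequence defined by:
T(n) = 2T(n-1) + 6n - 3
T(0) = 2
First-order linear with linear forcing.
Homogeneous solution: T_h(n) = A·(2)^n.
Try particular T_p(n) = pn + q. Substituting:
  pn + q = 2(p(n-1) + q) + 6n - 3.
Matching the n-coefficient: p = 2p + 6 ⇒ p = -6.
Matching constants: q = -2p + 2q - 3 ⇒ q = -9.
General: T(n) = A·(2)^n - 6 n - 9.
Apply T(0) = 2: A - 9 = 2 ⇒ A = 11.
So T(n) = 11 \cdot 2^{n} - 6 n - 9.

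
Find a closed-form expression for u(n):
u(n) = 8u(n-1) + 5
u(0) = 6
First-order linear non-homogeneous.
Homogeneous solution: u_h(n) = A·(8)^n.
Try constant particular solution u_p = K: K = 8K + 5 ⇒ K = - \frac{5}{7}.
General: u(n) = A·(8)^n - \frac{5}{7}.
Apply u(0) = 6: A - \frac{5}{7} = 6 ⇒ A = \frac{47}{7}.
So u(n) = \frac{47 \cdot 8^{n}}{7} - \frac{5}{7}.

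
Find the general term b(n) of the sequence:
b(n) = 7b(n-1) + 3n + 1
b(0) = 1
First-order linear with linear forcing.
Homogeneous solution: b_h(n) = A·(7)^n.
Try particular b_p(n) = pn + q. Substituting:
  pn + q = 7(p(n-1) + q) + 3n + 1.
Matching the n-coefficient: p = 7p + 3 ⇒ p = - \frac{1}{2}.
Matching constants: q = -7p + 7q + 1 ⇒ q = - \frac{3}{4}.
General: b(n) = A·(7)^n - \frac{n}{2} - \frac{3}{4}.
Apply b(0) = 1: A - \frac{3}{4} = 1 ⇒ A = \frac{7}{4}.
So b(n) = \frac{7 \cdot 7^{n}}{4} - \frac{n}{2} - \frac{3}{4}.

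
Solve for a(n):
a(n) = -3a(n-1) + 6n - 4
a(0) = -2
First-order linear with linear forcing.
Homogeneous solution: a_h(n) = A·(-3)^n.
Try particular a_p(n) = pn + q. Substituting:
  pn + q = -3(p(n-1) + q) + 6n - 4.
Matching the n-coefficient: p = -3p + 6 ⇒ p = \frac{3}{2}.
Matching constants: q = 3p - 3q - 4 ⇒ q = \frac{1}{8}.
General: a(n) = A·(-3)^n + \frac{3 n}{2} + \frac{1}{8}.
Apply a(0) = -2: A + \frac{1}{8} = -2 ⇒ A = - \frac{17}{8}.
So a(n) = - \frac{17 \left(-3\right)^{n}}{8} + \frac{3 n}{2} + \frac{1}{8}.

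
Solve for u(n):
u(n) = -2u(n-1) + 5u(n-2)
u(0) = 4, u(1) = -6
Characteristic equation: x² + 2x - 5 = 0.
Discriminant Δ = (-2)² + 4·(5) = 24.
Roots r₁,₂ = (-2 ± √24)/2, so r₁ = -1 + \sqrt{6}, r₂ = - \sqrt{6} - 1.
General solution: u(n) = A·r₁^n + B·r₂^n.
From the initial conditions, A + B = 4 and r₁A + r₂B = -6.
Since r₁ - r₂ = √24: A = (-6 - (4)r₂)/√24 = 2 - \frac{\sqrt{6}}{6}, and B = 4 - A = \frac{\sqrt{6}}{6} + 2.
So u(n) = \left(2 - \frac{\sqrt{6}}{6}\right)\left(-1 + \sqrt{6}\right)^n + \left(\frac{\sqrt{6}}{6} + 2\right)\left(- \sqrt{6} - 1\right)^n.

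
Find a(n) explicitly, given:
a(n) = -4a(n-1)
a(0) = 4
This is a homogeneous first-order recurrence with ratio -4.
By induction a(n) = a(0) · (-4)^n = 4 \left(-4\right)^{n}.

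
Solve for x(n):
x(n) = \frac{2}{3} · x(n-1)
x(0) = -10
Pure geometric recurrence with ratio \frac{2}{3}.
By induction x(n) = x(0) · (\frac{2}{3})^n = - 10 \left(\frac{2}{3}\right)^{n}.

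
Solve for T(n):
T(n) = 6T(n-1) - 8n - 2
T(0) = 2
First-order linear with linear forcing.
Homogeneous solution: T_h(n) = A·(6)^n.
Try particular T_p(n) = pn + q. Substituting:
  pn + q = 6(p(n-1) + q) - 8n - 2.
Matching the n-coefficient: p = 6p - 8 ⇒ p = \frac{8}{5}.
Matching constants: q = -6p + 6q - 2 ⇒ q = \frac{58}{25}.
General: T(n) = A·(6)^n + \frac{8 n}{5} + \frac{58}{25}.
Apply T(0) = 2: A + \frac{58}{25} = 2 ⇒ A = - \frac{8}{25}.
So T(n) = - \frac{8 \cdot 6^{n}}{25} + \frac{8 n}{5} + \frac{58}{25}.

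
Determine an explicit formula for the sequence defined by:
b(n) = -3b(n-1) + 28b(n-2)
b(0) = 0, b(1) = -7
Characteristic equation: x² + 3x - 28 = 0, which factors as (x - (-7))(x - (4)) = 0.
Roots r₁ = -7, r₂ = 4 (distinct).
General solution: b(n) = A·(-7)^n + B·(4)^n.
From b(0) = 0: A + B = 0.
From b(1) = -7: -7A + 4B = -7.
Solving: A = \frac{7}{11}, B = - \frac{7}{11}.
So b(n) = \frac{7 \left(-7\right)^{n}}{11} - \frac{7 \cdot 4^{n}}{11}.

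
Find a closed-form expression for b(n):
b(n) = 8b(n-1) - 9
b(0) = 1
First-order linear non-homogeneous.
Homogeneous solution: b_h(n) = A·(8)^n.
Try constant particular solution b_p = K: K = 8K - 9 ⇒ K = \frac{9}{7}.
General: b(n) = A·(8)^n + \frac{9}{7}.
Apply b(0) = 1: A + \frac{9}{7} = 1 ⇒ A = - \frac{2}{7}.
So b(n) = \frac{9}{7} - \frac{2 \cdot 8^{n}}{7}.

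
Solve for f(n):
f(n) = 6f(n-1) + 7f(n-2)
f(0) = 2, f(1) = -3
Characteristic equation: x² - 6x - 7 = 0, which factors as (x - (7))(x - (-1)) = 0.
Roots r₁ = 7, r₂ = -1 (distinct).
General solution: f(n) = A·(7)^n + B·(-1)^n.
From f(0) = 2: A + B = 2.
From f(1) = -3: 7A - B = -3.
Solving: A = - \frac{1}{8}, B = \frac{17}{8}.
So f(n) = \frac{17 \left(-1\right)^{n}}{8} - \frac{7^{n}}{8}.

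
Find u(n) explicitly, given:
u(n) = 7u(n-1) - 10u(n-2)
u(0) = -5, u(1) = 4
Characteristic equation: x² - 7x + 10 = 0, which factors as (x - (5))(x - (2)) = 0.
Roots r₁ = 5, r₂ = 2 (distinct).
General solution: u(n) = A·(5)^n + B·(2)^n.
From u(0) = -5: A + B = -5.
From u(1) = 4: 5A + 2B = 4.
Solving: A = \frac{14}{3}, B = - \frac{29}{3}.
So u(n) = - \frac{29 \cdot 2^{n}}{3} + \frac{14 \cdot 5^{n}}{3}.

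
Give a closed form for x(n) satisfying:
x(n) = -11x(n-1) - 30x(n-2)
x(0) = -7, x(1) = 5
Characteristic equation: x² + 11x + 30 = 0, which factors as (x - (-6))(x - (-5)) = 0.
Roots r₁ = -6, r₂ = -5 (distinct).
General solution: x(n) = A·(-6)^n + B·(-5)^n.
From x(0) = -7: A + B = -7.
From x(1) = 5: -6A - 5B = 5.
Solving: A = 30, B = -37.
So x(n) = - 37 \left(-5\right)^{n} + 30 \left(-6\right)^{n}.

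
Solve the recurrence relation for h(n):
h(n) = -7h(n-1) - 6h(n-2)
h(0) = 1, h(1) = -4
Characteristic equation: x² + 7x + 6 = 0, which factors as (x - (-1))(x - (-6)) = 0.
Roots r₁ = -1, r₂ = -6 (distinct).
General solution: h(n) = A·(-1)^n + B·(-6)^n.
From h(0) = 1: A + B = 1.
From h(1) = -4: -A - 6B = -4.
Solving: A = \frac{2}{5}, B = \frac{3}{5}.
So h(n) = \frac{2 \left(-1\right)^{n}}{5} + \frac{3 \left(-6\right)^{n}}{5}.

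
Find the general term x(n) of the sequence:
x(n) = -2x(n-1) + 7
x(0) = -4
First-order linear non-homogeneous.
Homogeneous solution: x_h(n) = A·(-2)^n.
Try constant particular solution x_p = K: K = -2K + 7 ⇒ K = \frac{7}{3}.
General: x(n) = A·(-2)^n + \frac{7}{3}.
Apply x(0) = -4: A + \frac{7}{3} = -4 ⇒ A = - \frac{19}{3}.
So x(n) = \frac{7}{3} - \frac{19 \left(-2\right)^{n}}{3}.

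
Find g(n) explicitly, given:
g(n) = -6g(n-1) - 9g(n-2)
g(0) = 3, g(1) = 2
Characteristic equation: x² + 6x + 9 = 0, which is (x - (-3))².
Repeated root r = -3.
General solution: g(n) = (A + Bn)·(-3)^n.
From g(0) = 3: A = 3.
From g(1) = 2: (A + B)·(-3) = 2 ⇒ B = - \frac{11}{3}.
So g(n) = \left(3 - \frac{11 n}{3}\right) \cdot (-3)^n.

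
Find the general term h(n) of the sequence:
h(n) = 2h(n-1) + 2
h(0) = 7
First-order linear non-homogeneous.
Homogeneous solution: h_h(n) = A·(2)^n.
Try constant particular solution h_p = K: K = 2K + 2 ⇒ K = -2.
General: h(n) = A·(2)^n - 2.
Apply h(0) = 7: A - 2 = 7 ⇒ A = 9.
So h(n) = 9 \cdot 2^{n} - 2.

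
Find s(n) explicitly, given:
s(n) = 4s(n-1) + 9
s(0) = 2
First-order linear non-homogeneous.
Homogeneous solution: s_h(n) = A·(4)^n.
Try constant particular solution s_p = K: K = 4K + 9 ⇒ K = -3.
General: s(n) = A·(4)^n - 3.
Apply s(0) = 2: A - 3 = 2 ⇒ A = 5.
So s(n) = 5 \cdot 4^{n} - 3.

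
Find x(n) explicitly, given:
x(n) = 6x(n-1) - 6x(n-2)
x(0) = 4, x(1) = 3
Characteristic equation: x² - 6x + 6 = 0.
Discriminant Δ = (6)² + 4·(-6) = 12.
Roots r₁,₂ = (6 ± √12)/2, so r₁ = \sqrt{3} + 3, r₂ = 3 - \sqrt{3}.
General solution: x(n) = A·r₁^n + B·r₂^n.
From the initial conditions, A + B = 4 and r₁A + r₂B = 3.
Since r₁ - r₂ = √12: A = (3 - (4)r₂)/√12 = 2 - \frac{3 \sqrt{3}}{2}, and B = 4 - A = 2 + \frac{3 \sqrt{3}}{2}.
So x(n) = \left(2 - \frac{3 \sqrt{3}}{2}\right)\left(\sqrt{3} + 3\right)^n + \left(2 + \frac{3 \sqrt{3}}{2}\right)\left(3 - \sqrt{3}\right)^n.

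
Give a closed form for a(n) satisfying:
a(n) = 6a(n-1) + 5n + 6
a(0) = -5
First-order linear with linear forcing.
Homogeneous solution: a_h(n) = A·(6)^n.
Try particular a_p(n) = pn + q. Substituting:
  pn + q = 6(p(n-1) + q) + 5n + 6.
Matching the n-coefficient: p = 6p + 5 ⇒ p = -1.
Matching constants: q = -6p + 6q + 6 ⇒ q = - \frac{12}{5}.
General: a(n) = A·(6)^n - n - \frac{12}{5}.
Apply a(0) = -5: A - \frac{12}{5} = -5 ⇒ A = - \frac{13}{5}.
So a(n) = - \frac{13 \cdot 6^{n}}{5} - n - \frac{12}{5}.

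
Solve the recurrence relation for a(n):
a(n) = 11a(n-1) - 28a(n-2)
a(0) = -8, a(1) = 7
Characteristic equation: x² - 11x + 28 = 0, which factors as (x - (4))(x - (7)) = 0.
Roots r₁ = 4, r₂ = 7 (distinct).
General solution: a(n) = A·(4)^n + B·(7)^n.
From a(0) = -8: A + B = -8.
From a(1) = 7: 4A + 7B = 7.
Solving: A = -21, B = 13.
So a(n) = - 21 \cdot 4^{n} + 13 \cdot 7^{n}.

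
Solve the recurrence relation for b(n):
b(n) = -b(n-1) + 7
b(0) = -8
First-order linear non-homogeneous.
Homogeneous solution: b_h(n) = A·(-1)^n.
Try constant particular solution b_p = K: K = -K + 7 ⇒ K = \frac{7}{2}.
General: b(n) = A·(-1)^n + \frac{7}{2}.
Apply b(0) = -8: A + \frac{7}{2} = -8 ⇒ A = - \frac{23}{2}.
So b(n) = \frac{7}{2} - \frac{23 \left(-1\right)^{n}}{2}.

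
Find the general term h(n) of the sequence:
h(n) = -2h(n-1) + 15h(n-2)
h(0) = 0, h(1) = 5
Characteristic equation: x² + 2x - 15 = 0, which factors as (x - (3))(x - (-5)) = 0.
Roots r₁ = 3, r₂ = -5 (distinct).
General solution: h(n) = A·(3)^n + B·(-5)^n.
From h(0) = 0: A + B = 0.
From h(1) = 5: 3A - 5B = 5.
Solving: A = \frac{5}{8}, B = - \frac{5}{8}.
So h(n) = - \frac{5 \left(-5\right)^{n}}{8} + \frac{5 \cdot 3^{n}}{8}.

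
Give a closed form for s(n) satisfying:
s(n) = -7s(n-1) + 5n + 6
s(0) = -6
First-order linear with linear forcing.
Homogeneous solution: s_h(n) = A·(-7)^n.
Try particular s_p(n) = pn + q. Substituting:
  pn + q = -7(p(n-1) + q) + 5n + 6.
Matching the n-coefficient: p = -7p + 5 ⇒ p = \frac{5}{8}.
Matching constants: q = 7p - 7q + 6 ⇒ q = \frac{83}{64}.
General: s(n) = A·(-7)^n + \frac{5 n}{8} + \frac{83}{64}.
Apply s(0) = -6: A + \frac{83}{64} = -6 ⇒ A = - \frac{467}{64}.
So s(n) = - \frac{467 \left(-7\right)^{n}}{64} + \frac{5 n}{8} + \frac{83}{64}.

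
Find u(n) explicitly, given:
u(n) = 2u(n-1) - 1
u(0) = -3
First-order linear non-homogeneous.
Homogeneous solution: u_h(n) = A·(2)^n.
Try constant particular solution u_p = K: K = 2K - 1 ⇒ K = 1.
General: u(n) = A·(2)^n + 1.
Apply u(0) = -3: A + 1 = -3 ⇒ A = -4.
So u(n) = 1 - 4 \cdot 2^{n}.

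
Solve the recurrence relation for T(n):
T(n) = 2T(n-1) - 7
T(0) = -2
First-order linear non-homogeneous.
Homogeneous solution: T_h(n) = A·(2)^n.
Try constant particular solution T_p = K: K = 2K - 7 ⇒ K = 7.
General: T(n) = A·(2)^n + 7.
Apply T(0) = -2: A + 7 = -2 ⇒ A = -9.
So T(n) = 7 - 9 \cdot 2^{n}.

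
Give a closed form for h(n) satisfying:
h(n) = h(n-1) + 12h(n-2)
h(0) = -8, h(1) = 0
Characteristic equation: x² - x - 12 = 0, which factors as (x - (-3))(x - (4)) = 0.
Roots r₁ = -3, r₂ = 4 (distinct).
General solution: h(n) = A·(-3)^n + B·(4)^n.
From h(0) = -8: A + B = -8.
From h(1) = 0: -3A + 4B = 0.
Solving: A = - \frac{32}{7}, B = - \frac{24}{7}.
So h(n) = - \frac{32 \left(-3\right)^{n}}{7} - \frac{24 \cdot 4^{n}}{7}.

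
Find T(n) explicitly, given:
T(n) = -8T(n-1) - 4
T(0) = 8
First-order linear non-homogeneous.
Homogeneous solution: T_h(n) = A·(-8)^n.
Try constant particular solution T_p = K: K = -8K - 4 ⇒ K = - \frac{4}{9}.
General: T(n) = A·(-8)^n - \frac{4}{9}.
Apply T(0) = 8: A - \frac{4}{9} = 8 ⇒ A = \frac{76}{9}.
So T(n) = \frac{76 \left(-8\right)^{n}}{9} - \frac{4}{9}.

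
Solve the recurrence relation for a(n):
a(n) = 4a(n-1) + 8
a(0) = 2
First-order linear non-homogeneous.
Homogeneous solution: a_h(n) = A·(4)^n.
Try constant particular solution a_p = K: K = 4K + 8 ⇒ K = - \frac{8}{3}.
General: a(n) = A·(4)^n - \frac{8}{3}.
Apply a(0) = 2: A - \frac{8}{3} = 2 ⇒ A = \frac{14}{3}.
So a(n) = \frac{14 \cdot 4^{n}}{3} - \frac{8}{3}.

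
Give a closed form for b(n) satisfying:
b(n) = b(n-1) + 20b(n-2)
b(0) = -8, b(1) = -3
Characteristic equation: x² - x - 20 = 0, which factors as (x - (5))(x - (-4)) = 0.
Roots r₁ = 5, r₂ = -4 (distinct).
General solution: b(n) = A·(5)^n + B·(-4)^n.
From b(0) = -8: A + B = -8.
From b(1) = -3: 5A - 4B = -3.
Solving: A = - \frac{35}{9}, B = - \frac{37}{9}.
So b(n) = - \frac{37 \left(-4\right)^{n}}{9} - \frac{35 \cdot 5^{n}}{9}.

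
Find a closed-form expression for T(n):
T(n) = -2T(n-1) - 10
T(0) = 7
First-order linear non-homogeneous.
Homogeneous solution: T_h(n) = A·(-2)^n.
Try constant particular solution T_p = K: K = -2K - 10 ⇒ K = - \frac{10}{3}.
General: T(n) = A·(-2)^n - \frac{10}{3}.
Apply T(0) = 7: A - \frac{10}{3} = 7 ⇒ A = \frac{31}{3}.
So T(n) = \frac{31 \left(-2\right)^{n}}{3} - \frac{10}{3}.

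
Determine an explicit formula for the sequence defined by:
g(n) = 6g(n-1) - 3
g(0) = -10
First-order linear non-homogeneous.
Homogeneous solution: g_h(n) = A·(6)^n.
Try constant particular solution g_p = K: K = 6K - 3 ⇒ K = \frac{3}{5}.
General: g(n) = A·(6)^n + \frac{3}{5}.
Apply g(0) = -10: A + \frac{3}{5} = -10 ⇒ A = - \frac{53}{5}.
So g(n) = \frac{3}{5} - \frac{53 \cdot 6^{n}}{5}.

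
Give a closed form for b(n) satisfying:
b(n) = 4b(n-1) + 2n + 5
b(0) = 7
First-order linear with linear forcing.
Homogeneous solution: b_h(n) = A·(4)^n.
Try particular b_p(n) = pn + q. Substituting:
  pn + q = 4(p(n-1) + q) + 2n + 5.
Matching the n-coefficient: p = 4p + 2 ⇒ p = - \frac{2}{3}.
Matching constants: q = -4p + 4q + 5 ⇒ q = - \frac{23}{9}.
General: b(n) = A·(4)^n - \frac{2 n}{3} - \frac{23}{9}.
Apply b(0) = 7: A - \frac{23}{9} = 7 ⇒ A = \frac{86}{9}.
So b(n) = \frac{86 \cdot 4^{n}}{9} - \frac{2 n}{3} - \frac{23}{9}.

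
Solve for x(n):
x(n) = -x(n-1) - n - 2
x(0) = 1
First-order linear with linear forcing.
Homogeneous solution: x_h(n) = A·(-1)^n.
Try particular x_p(n) = pn + q. Substituting:
  pn + q = -(p(n-1) + q) - n - 2.
Matching the n-coefficient: p = -p - 1 ⇒ p = - \frac{1}{2}.
Matching constants: q = p - q - 2 ⇒ q = - \frac{5}{4}.
General: x(n) = A·(-1)^n - \frac{n}{2} - \frac{5}{4}.
Apply x(0) = 1: A - \frac{5}{4} = 1 ⇒ A = \frac{9}{4}.
So x(n) = \frac{9 \left(-1\right)^{n}}{4} - \frac{n}{2} - \frac{5}{4}.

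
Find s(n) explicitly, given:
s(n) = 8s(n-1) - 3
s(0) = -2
First-order linear non-homogeneous.
Homogeneous solution: s_h(n) = A·(8)^n.
Try constant particular solution s_p = K: K = 8K - 3 ⇒ K = \frac{3}{7}.
General: s(n) = A·(8)^n + \frac{3}{7}.
Apply s(0) = -2: A + \frac{3}{7} = -2 ⇒ A = - \frac{17}{7}.
So s(n) = \frac{3}{7} - \frac{17 \cdot 8^{n}}{7}.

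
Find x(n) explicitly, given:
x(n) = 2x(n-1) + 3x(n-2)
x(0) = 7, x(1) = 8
Characteristic equation: x² - 2x - 3 = 0, which factors as (x - (3))(x - (-1)) = 0.
Roots r₁ = 3, r₂ = -1 (distinct).
General solution: x(n) = A·(3)^n + B·(-1)^n.
From x(0) = 7: A + B = 7.
From x(1) = 8: 3A - B = 8.
Solving: A = \frac{15}{4}, B = \frac{13}{4}.
So x(n) = \frac{13 \left(-1\right)^{n}}{4} + \frac{15 \cdot 3^{n}}{4}.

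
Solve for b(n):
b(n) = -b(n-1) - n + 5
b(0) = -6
First-order linear with linear forcing.
Homogeneous solution: b_h(n) = A·(-1)^n.
Try particular b_p(n) = pn + q. Substituting:
  pn + q = -(p(n-1) + q) - n + 5.
Matching the n-coefficient: p = -p - 1 ⇒ p = - \frac{1}{2}.
Matching constants: q = p - q + 5 ⇒ q = \frac{9}{4}.
General: b(n) = A·(-1)^n - \frac{n}{2} + \frac{9}{4}.
Apply b(0) = -6: A + \frac{9}{4} = -6 ⇒ A = - \frac{33}{4}.
So b(n) = - \frac{33 \left(-1\right)^{n}}{4} - \frac{n}{2} + \frac{9}{4}.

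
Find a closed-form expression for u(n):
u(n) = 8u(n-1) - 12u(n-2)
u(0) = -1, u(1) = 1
Characteristic equation: x² - 8x + 12 = 0, which factors as (x - (2))(x - (6)) = 0.
Roots r₁ = 2, r₂ = 6 (distinct).
General solution: u(n) = A·(2)^n + B·(6)^n.
From u(0) = -1: A + B = -1.
From u(1) = 1: 2A + 6B = 1.
Solving: A = - \frac{7}{4}, B = \frac{3}{4}.
So u(n) = - \frac{7 \cdot 2^{n}}{4} + \frac{3 \cdot 6^{n}}{4}.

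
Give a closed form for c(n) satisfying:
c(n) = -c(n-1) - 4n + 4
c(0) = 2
First-order linear with linear forcing.
Homogeneous solution: c_h(n) = A·(-1)^n.
Try particular c_p(n) = pn + q. Substituting:
  pn + q = -(p(n-1) + q) - 4n + 4.
Matching the n-coefficient: p = -p - 4 ⇒ p = -2.
Matching constants: q = p - q + 4 ⇒ q = 1.
General: c(n) = A·(-1)^n - 2 n + 1.
Apply c(0) = 2: A + 1 = 2 ⇒ A = 1.
So c(n) = \left(-1\right)^{n} - 2 n + 1.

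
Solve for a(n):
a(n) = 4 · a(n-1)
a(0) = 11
Pure geometric recurrence with ratio 4.
By induction a(n) = a(0) · (4)^n = 11 \cdot 4^{n}.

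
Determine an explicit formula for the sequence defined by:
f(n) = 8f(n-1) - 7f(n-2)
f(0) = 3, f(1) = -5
Characteristic equation: x² - 8x + 7 = 0, which factors as (x - (7))(x - (1)) = 0.
Roots r₁ = 7, r₂ = 1 (distinct).
General solution: f(n) = A·(7)^n + B·(1)^n.
From f(0) = 3: A + B = 3.
From f(1) = -5: 7A + B = -5.
Solving: A = - \frac{4}{3}, B = \frac{13}{3}.
So f(n) = \frac{13}{3} - \frac{4 \cdot 7^{n}}{3}.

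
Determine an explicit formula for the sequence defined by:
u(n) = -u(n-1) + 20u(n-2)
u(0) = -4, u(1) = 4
Characteristic equation: x² + x - 20 = 0, which factors as (x - (4))(x - (-5)) = 0.
Roots r₁ = 4, r₂ = -5 (distinct).
General solution: u(n) = A·(4)^n + B·(-5)^n.
From u(0) = -4: A + B = -4.
From u(1) = 4: 4A - 5B = 4.
Solving: A = - \frac{16}{9}, B = - \frac{20}{9}.
So u(n) = - \frac{20 \left(-5\right)^{n}}{9} - \frac{16 \cdot 4^{n}}{9}.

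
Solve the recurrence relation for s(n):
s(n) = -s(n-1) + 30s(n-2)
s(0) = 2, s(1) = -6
Characteristic equation: x² + x - 30 = 0, which factors as (x - (-6))(x - (5)) = 0.
Roots r₁ = -6, r₂ = 5 (distinct).
General solution: s(n) = A·(-6)^n + B·(5)^n.
From s(0) = 2: A + B = 2.
From s(1) = -6: -6A + 5B = -6.
Solving: A = \frac{16}{11}, B = \frac{6}{11}.
So s(n) = \frac{16 \left(-6\right)^{n}}{11} + \frac{6 \cdot 5^{n}}{11}.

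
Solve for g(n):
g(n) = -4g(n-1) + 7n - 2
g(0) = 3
First-order linear with linear forcing.
Homogeneous solution: g_h(n) = A·(-4)^n.
Try particular g_p(n) = pn + q. Substituting:
  pn + q = -4(p(n-1) + q) + 7n - 2.
Matching the n-coefficient: p = -4p + 7 ⇒ p = \frac{7}{5}.
Matching constants: q = 4p - 4q - 2 ⇒ q = \frac{18}{25}.
General: g(n) = A·(-4)^n + \frac{7 n}{5} + \frac{18}{25}.
Apply g(0) = 3: A + \frac{18}{25} = 3 ⇒ A = \frac{57}{25}.
So g(n) = \frac{57 \left(-4\right)^{n}}{25} + \frac{7 n}{5} + \frac{18}{25}.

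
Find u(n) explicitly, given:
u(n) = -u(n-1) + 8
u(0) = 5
First-order linear non-homogeneous.
Homogeneous solution: u_h(n) = A·(-1)^n.
Try constant particular solution u_p = K: K = -K + 8 ⇒ K = 4.
General: u(n) = A·(-1)^n + 4.
Apply u(0) = 5: A + 4 = 5 ⇒ A = 1.
So u(n) = \left(-1\right)^{n} + 4.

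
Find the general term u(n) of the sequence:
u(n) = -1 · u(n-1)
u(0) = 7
Pure geometric recurrence with ratio -1.
By induction u(n) = u(0) · (-1)^n = 7 \left(-1\right)^{n}.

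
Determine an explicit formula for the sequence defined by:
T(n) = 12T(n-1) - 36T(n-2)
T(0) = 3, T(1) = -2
Characteristic equation: x² - 12x + 36 = 0, which is (x - (6))².
Repeated root r = 6.
General solution: T(n) = (A + Bn)·(6)^n.
From T(0) = 3: A = 3.
From T(1) = -2: (A + B)·(6) = -2 ⇒ B = - \frac{10}{3}.
So T(n) = \left(3 - \frac{10 n}{3}\right) \cdot (6)^n.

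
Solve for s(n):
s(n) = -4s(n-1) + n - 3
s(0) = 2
First-order linear with linear forcing.
Homogeneous solution: s_h(n) = A·(-4)^n.
Try particular s_p(n) = pn + q. Substituting:
  pn + q = -4(p(n-1) + q) + n - 3.
Matching the n-coefficient: p = -4p + 1 ⇒ p = \frac{1}{5}.
Matching constants: q = 4p - 4q - 3 ⇒ q = - \frac{11}{25}.
General: s(n) = A·(-4)^n + \frac{n}{5} - \frac{11}{25}.
Apply s(0) = 2: A - \frac{11}{25} = 2 ⇒ A = \frac{61}{25}.
So s(n) = \frac{61 \left(-4\right)^{n}}{25} + \frac{n}{5} - \frac{11}{25}.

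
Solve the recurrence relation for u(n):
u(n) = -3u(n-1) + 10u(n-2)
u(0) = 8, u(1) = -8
Characteristic equation: x² + 3x - 10 = 0, which factors as (x - (2))(x - (-5)) = 0.
Roots r₁ = 2, r₂ = -5 (distinct).
General solution: u(n) = A·(2)^n + B·(-5)^n.
From u(0) = 8: A + B = 8.
From u(1) = -8: 2A - 5B = -8.
Solving: A = \frac{32}{7}, B = \frac{24}{7}.
So u(n) = \frac{24 \left(-5\right)^{n}}{7} + \frac{32 \cdot 2^{n}}{7}.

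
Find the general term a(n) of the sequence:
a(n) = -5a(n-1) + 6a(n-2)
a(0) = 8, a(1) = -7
Characteristic equation: x² + 5x - 6 = 0, which factors as (x - (-6))(x - (1)) = 0.
Roots r₁ = -6, r₂ = 1 (distinct).
General solution: a(n) = A·(-6)^n + B·(1)^n.
From a(0) = 8: A + B = 8.
From a(1) = -7: -6A + B = -7.
Solving: A = \frac{15}{7}, B = \frac{41}{7}.
So a(n) = \frac{15 \left(-6\right)^{n}}{7} + \frac{41}{7}.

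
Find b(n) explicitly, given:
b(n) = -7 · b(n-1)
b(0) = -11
Pure geometric recurrence with ratio -7.
By induction b(n) = b(0) · (-7)^n = - 11 \left(-7\right)^{n}.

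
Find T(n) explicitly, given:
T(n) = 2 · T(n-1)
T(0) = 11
Pure geometric recurrence with ratio 2.
By induction T(n) = T(0) · (2)^n = 11 \cdot 2^{n}.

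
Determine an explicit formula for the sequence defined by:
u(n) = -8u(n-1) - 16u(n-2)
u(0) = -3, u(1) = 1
Characteristic equation: x² + 8x + 16 = 0, which is (x - (-4))².
Repeated root r = -4.
General solution: u(n) = (A + Bn)·(-4)^n.
From u(0) = -3: A = -3.
From u(1) = 1: (A + B)·(-4) = 1 ⇒ B = \frac{11}{4}.
So u(n) = \left(\frac{11 n}{4} - 3\right) \cdot (-4)^n.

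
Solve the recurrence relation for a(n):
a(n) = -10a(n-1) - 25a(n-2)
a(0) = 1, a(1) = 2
Characteristic equation: x² + 10x + 25 = 0, which is (x - (-5))².
Repeated root r = -5.
General solution: a(n) = (A + Bn)·(-5)^n.
From a(0) = 1: A = 1.
From a(1) = 2: (A + B)·(-5) = 2 ⇒ B = - \frac{7}{5}.
So a(n) = \left(1 - \frac{7 n}{5}\right) \cdot (-5)^n.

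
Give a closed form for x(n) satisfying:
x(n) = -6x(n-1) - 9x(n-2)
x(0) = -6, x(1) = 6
Characteristic equation: x² + 6x + 9 = 0, which is (x - (-3))².
Repeated root r = -3.
General solution: x(n) = (A + Bn)·(-3)^n.
From x(0) = -6: A = -6.
From x(1) = 6: (A + B)·(-3) = 6 ⇒ B = 4.
So x(n) = \left(4 n - 6\right) \cdot (-3)^n.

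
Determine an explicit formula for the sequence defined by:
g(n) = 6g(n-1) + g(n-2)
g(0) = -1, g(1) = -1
Characteristic equation: x² - 6x - 1 = 0.
Discriminant Δ = (6)² + 4·(1) = 40.
Roots r₁,₂ = (6 ± √40)/2, so r₁ = 3 + \sqrt{10}, r₂ = 3 - \sqrt{10}.
General solution: g(n) = A·r₁^n + B·r₂^n.
From the initial conditions, A + B = -1 and r₁A + r₂B = -1.
Since r₁ - r₂ = √40: A = (-1 - (-1)r₂)/√40 = - \frac{1}{2} + \frac{\sqrt{10}}{10}, and B = -1 - A = - \frac{1}{2} - \frac{\sqrt{10}}{10}.
So g(n) = \left(- \frac{1}{2} + \frac{\sqrt{10}}{10}\right)\left(3 + \sqrt{10}\right)^n + \left(- \frac{1}{2} - \frac{\sqrt{10}}{10}\right)\left(3 - \sqrt{10}\right)^n.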